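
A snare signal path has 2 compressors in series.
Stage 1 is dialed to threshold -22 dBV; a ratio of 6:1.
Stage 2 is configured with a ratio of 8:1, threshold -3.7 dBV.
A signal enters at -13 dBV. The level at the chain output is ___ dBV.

Stage 1: overshoot 9 dB → 9/6 = 1.5 dB → -20.5 dBV.
Stage 2: -20.5 dBV is at or below the -3.7 dBV threshold — no compression; output -20.5 dBV.

-20.5 dBV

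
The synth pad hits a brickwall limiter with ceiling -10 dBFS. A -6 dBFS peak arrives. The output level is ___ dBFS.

-10 dBFS

The limiter clamps the peak to its -10 dBFS ceiling.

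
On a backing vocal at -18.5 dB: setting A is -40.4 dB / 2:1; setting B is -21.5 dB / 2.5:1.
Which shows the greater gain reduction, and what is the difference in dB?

A, by 9.15 dB

A: 21.9 dB over, compressed to 10.95 dB over, so 10.95 dB of GR.
B: 3 dB over, compressed to 1.2 dB over, so 1.8 dB of GR.
A applies 9.15 dB more gain reduction.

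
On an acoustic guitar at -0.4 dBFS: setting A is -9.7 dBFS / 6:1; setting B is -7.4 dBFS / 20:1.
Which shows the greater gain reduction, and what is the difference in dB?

A, by 1.1 dB

A: 9.3 dB over, compressed to 1.55 dB over, so 7.75 dB of GR.
B: 7 dB over, compressed to 0.35 dB over, so 6.65 dB of GR.
A reduces 1.1 dB more.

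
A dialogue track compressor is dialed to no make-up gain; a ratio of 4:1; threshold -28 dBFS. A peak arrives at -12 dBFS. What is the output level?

-24 dBFS

Overshoot: -12 − (-28) = 16 dB.
4:1 compression reduces that to 16/4 = 4 dB over.
So the level is -28 + 4 = -24 dBFS.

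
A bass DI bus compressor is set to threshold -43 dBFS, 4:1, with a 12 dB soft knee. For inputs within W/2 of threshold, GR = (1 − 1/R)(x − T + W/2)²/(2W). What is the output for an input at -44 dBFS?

x − T + W/2 = -44 − (-43) + 6 = 5.
GR = (1 − 1/4) × 5² / 24 = 0.75 × 25 / 24 = 0.78125 dB.
Output = -44 − 0.78125 = -44.78125 dBFS.

-44.78125 dBFS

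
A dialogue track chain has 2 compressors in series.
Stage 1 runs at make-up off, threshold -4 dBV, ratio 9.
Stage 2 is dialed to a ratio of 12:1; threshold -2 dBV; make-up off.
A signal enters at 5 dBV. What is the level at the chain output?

Stage 1: 5 dBV is 9 dB over -4 dBV; at 9:1 that becomes 1 dB over, giving -3 dBV.
Stage 2: below threshold (-3 ≤ -2); passes unchanged; output -3 dBV.

-3 dBV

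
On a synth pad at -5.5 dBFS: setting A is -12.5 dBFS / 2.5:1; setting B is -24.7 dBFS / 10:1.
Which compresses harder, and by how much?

B, by 13.08 dB

A: overshoot 7 dB → output overshoot 2.8 dB → GR 4.2 dB.
B: overshoot 19.2 dB → output overshoot 1.92 dB → GR 17.28 dB.
B reduces 13.08 dB more.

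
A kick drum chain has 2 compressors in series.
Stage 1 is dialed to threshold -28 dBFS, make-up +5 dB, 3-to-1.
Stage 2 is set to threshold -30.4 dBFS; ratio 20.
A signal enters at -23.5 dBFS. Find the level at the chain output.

-29.955 dBFS

Stage 1: -23.5 dBFS is 4.5 dB over -28 dBFS; at 3:1 that becomes 1.5 dB over, giving -26.5 dBFS; +5 dB make-up → -21.5 dBFS.
Stage 2: -21.5 dBFS is 8.9 dB over -30.4 dBFS; at 20:1 that becomes 0.445 dB over, giving -29.955 dBFS.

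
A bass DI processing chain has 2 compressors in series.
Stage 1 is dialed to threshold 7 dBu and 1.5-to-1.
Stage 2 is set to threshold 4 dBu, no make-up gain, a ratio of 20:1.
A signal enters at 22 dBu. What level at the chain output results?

Stage 1: 22 dBu is 15 dB over 7 dBu; at 1.5:1 that becomes 10 dB over, giving 17 dBu.
Stage 2: 17 dBu is 13 dB over 4 dBu; at 20:1 that becomes 0.65 dB over, giving 4.65 dBu.

4.65 dBu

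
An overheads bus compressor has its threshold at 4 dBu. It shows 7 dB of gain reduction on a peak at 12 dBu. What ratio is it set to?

8:1

Input overshoot = 12 − 4 = 8 dB.
Output overshoot = 8 − 7 = 1 dB.
Ratio = input overshoot / output overshoot = 8 / 1 = 8.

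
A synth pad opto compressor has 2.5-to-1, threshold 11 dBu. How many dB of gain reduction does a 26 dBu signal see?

Overshoot = 26 − 11 = 15 dB.
After 2.5:1 compression the overshoot becomes 15/2.5 = 6 dB.
Gain reduction = 15 − 6 = 9 dB.

9 dB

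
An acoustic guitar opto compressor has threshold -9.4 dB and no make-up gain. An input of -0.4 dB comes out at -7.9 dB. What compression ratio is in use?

6:1

Input overshoot = -0.4 − (-9.4) = 9 dB; output overshoot = -7.9 − (-9.4) = 1.5 dB.
Ratio = 9 / 1.5 = 6.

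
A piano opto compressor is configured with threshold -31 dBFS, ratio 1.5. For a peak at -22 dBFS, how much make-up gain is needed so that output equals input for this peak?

3 dB

Without make-up, output = threshold + overshoot/1.5 = -31 + 6 = -25 dBFS.
Gap to target: 3 dB.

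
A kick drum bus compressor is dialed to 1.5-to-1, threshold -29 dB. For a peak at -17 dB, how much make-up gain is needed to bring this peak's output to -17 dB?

4 dB

The peak compresses to -29 + 12/1.5 = -21 dB.
To reach -17 dB requires -17 − (-21) = 4 dB of make-up.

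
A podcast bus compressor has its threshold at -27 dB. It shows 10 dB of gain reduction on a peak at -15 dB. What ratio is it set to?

Input overshoot = -15 − (-27) = 12 dB.
Output overshoot = 12 − 10 = 2 dB.
Ratio = input overshoot / output overshoot = 12 / 2 = 6.

6:1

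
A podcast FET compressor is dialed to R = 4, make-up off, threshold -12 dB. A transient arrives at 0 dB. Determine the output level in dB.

0 dB sits 12 dB over threshold.
The 12 dB excess becomes 3 dB after 4:1 reduction.
So the level is -12 + 3 = -9 dB.

-9 dB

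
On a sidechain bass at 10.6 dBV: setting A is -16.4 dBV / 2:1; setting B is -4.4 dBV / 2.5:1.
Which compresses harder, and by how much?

A, by 4.5 dB

A: GR = 27 − 27/2 = 13.5 dB.
B: GR = 15 − 15/2.5 = 9 dB.
A reduces 4.5 dB more.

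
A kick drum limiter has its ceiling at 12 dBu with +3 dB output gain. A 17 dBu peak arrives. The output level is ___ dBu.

15 dBu

A brickwall limiter is an ∞:1 compressor: any input above the ceiling is clamped to 12 dBu.
Output gain then adds 3 dB: 12 + 3 = 15 dBu.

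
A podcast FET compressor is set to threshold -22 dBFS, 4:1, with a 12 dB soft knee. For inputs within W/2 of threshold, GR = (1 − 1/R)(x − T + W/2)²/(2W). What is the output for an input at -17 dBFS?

-20.78125 dBFS

x − T + W/2 = -17 − (-22) + 6 = 11.
GR = (1 − 1/4) × 11² / 24 = 0.75 × 121 / 24 = 3.78125 dB.
Output = -17 − 3.78125 = -20.78125 dBFS.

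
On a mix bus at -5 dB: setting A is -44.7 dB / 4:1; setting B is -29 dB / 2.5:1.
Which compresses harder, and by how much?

A, by 15.375 dB

A: GR = 39.7 − 39.7/4 = 29.775 dB.
B: GR = 24 − 24/2.5 = 14.4 dB.
A applies 15.375 dB more gain reduction.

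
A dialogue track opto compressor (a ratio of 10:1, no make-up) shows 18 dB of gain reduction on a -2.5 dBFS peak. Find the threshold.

Gain reduction = -2.5 − (-20.5) = 18 dB; output overshoot = GR / (R − 1) = 18 / 9 = 2 dB.
Threshold = output − output overshoot = -20.5 − 2 = -22.5 dBFS.

-22.5 dBFS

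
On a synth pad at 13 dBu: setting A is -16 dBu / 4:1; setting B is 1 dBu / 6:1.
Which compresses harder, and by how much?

A, by 11.75 dB

A: 29 dB over, compressed to 7.25 dB over, so 21.75 dB of GR.
B: 12 dB over, compressed to 2 dB over, so 10 dB of GR.
A applies 11.75 dB more gain reduction.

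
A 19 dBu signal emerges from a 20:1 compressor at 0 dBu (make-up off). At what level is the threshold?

Let T be the threshold. Output overshoot = (input overshoot)/R, so 0 − T = (19 − T)/20.
20·(0 − T) = 19 − T → 19·T = 0 − 19 = -19.
T = -19/19 = -1 dBu.

-1 dBu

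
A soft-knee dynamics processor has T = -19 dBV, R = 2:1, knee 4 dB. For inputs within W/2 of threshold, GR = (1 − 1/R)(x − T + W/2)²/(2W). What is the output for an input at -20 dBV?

x − T + W/2 = -20 − (-19) + 2 = 1.
GR = (1 − 1/2) × 1² / 8 = 0.5 × 1 / 8 = 0.0625 dB.
Output = -20 − 0.0625 = -20.0625 dBV.

-20.0625 dBV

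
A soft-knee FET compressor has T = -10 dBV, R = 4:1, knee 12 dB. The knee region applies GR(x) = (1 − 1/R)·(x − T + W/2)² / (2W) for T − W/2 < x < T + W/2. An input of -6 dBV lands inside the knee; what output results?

-9.125 dBV

x − T + W/2 = -6 − (-10) + 6 = 10.
GR = (1 − 1/4) × 10² / 24 = 0.75 × 100 / 24 = 3.125 dB.
Output = -6 − 3.125 = -9.125 dBV.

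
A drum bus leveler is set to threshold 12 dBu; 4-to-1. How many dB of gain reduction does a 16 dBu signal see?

Overshoot = 16 − 12 = 4 dB.
A 4:1 ratio leaves 1 dB of that excess.
So the signal is attenuated by 4 − 1 = 3 dB.

3 dB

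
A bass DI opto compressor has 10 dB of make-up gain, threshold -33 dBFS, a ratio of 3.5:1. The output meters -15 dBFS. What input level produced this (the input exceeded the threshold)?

Before make-up, the level was -15 − 10 = -25 dBFS.
Post-compression overshoot = -25 − (-33) = 8 dB.
Before 3.5:1 compression the overshoot was 8 × 3.5 = 28 dB, so input = -33 + 28 = -5 dBFS.

-5 dBFS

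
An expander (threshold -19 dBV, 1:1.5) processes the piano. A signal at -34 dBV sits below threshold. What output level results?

Below threshold, a 1:1.5 expander applies gain = (1.5−1)×(T − x) of attenuation.
(1.5−1) × 15 = 7.5 dB, so output = -34 − 7.5 = -41.5 dBV.

-41.5 dBV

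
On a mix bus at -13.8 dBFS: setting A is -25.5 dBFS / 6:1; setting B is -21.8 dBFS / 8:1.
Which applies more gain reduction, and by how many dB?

A: GR = 11.7 − 11.7/6 = 9.75 dB.
B: GR = 8 − 8/8 = 7 dB.
A reduces 2.75 dB more.

A, by 2.75 dB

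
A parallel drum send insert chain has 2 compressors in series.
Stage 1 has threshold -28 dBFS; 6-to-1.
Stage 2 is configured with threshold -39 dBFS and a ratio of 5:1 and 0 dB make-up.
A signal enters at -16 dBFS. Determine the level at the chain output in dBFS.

Stage 1: overshoot 12 dB → 12/6 = 2 dB → -26 dBFS.
Stage 2: 13 dB above -39 dBFS, reduced 5:1 to 2.6 dB above → -36.4 dBFS.

-36.4 dBFS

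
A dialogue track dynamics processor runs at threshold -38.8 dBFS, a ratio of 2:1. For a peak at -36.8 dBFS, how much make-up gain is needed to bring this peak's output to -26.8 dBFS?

11 dB

The peak compresses to -38.8 + 2/2 = -37.8 dBFS.
To reach -26.8 dBFS requires -26.8 − (-37.8) = 11 dB of make-up.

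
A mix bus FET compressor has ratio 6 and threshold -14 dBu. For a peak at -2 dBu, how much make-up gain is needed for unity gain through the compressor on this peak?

The peak compresses to -14 + 12/6 = -12 dBu.
To reach -2 dBu requires -2 − (-12) = 10 dB of make-up.

10 dB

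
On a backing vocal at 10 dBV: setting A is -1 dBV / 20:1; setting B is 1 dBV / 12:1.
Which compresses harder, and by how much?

A, by 2.2 dB

A: GR = 11 − 11/20 = 10.45 dB.
B: GR = 9 − 9/12 = 8.25 dB.
A reduces 2.2 dB more.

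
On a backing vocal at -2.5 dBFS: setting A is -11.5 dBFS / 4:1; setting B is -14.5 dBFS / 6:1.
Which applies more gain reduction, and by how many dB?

A: 9 dB over, compressed to 2.25 dB over, so 6.75 dB of GR.
B: 12 dB over, compressed to 2 dB over, so 10 dB of GR.
Difference: 3.25 dB in favour of B.

B, by 3.25 dB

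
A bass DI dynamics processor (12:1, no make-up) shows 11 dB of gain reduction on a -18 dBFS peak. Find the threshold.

-30 dBFS

Gain reduction = -18 − (-29) = 11 dB; output overshoot = GR / (R − 1) = 11 / 11 = 1 dB.
Threshold = output − output overshoot = -29 − 1 = -30 dBFS.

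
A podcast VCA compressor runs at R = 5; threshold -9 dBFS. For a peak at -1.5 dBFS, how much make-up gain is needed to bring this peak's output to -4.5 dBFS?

The peak compresses to -9 + 7.5/5 = -7.5 dBFS.
To reach -4.5 dBFS requires -4.5 − (-7.5) = 3 dB of make-up.

3 dB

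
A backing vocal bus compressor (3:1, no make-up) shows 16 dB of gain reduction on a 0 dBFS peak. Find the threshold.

Input is 24 dB above T (since output overshoot × R = input overshoot: (-16 − T)·3 = 0 − T gives T = -24 dBFS).
Check: -24 + (0 − (-24))/3 = -24 + 8 = -16 dBFS. ✓

-24 dBFS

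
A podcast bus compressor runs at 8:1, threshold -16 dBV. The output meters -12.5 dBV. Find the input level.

That's 3.5 dB above the -16 dBV threshold.
Input overshoot = R × output overshoot = 28 dB → input = -16 + 28 = 12 dBV.

12 dBV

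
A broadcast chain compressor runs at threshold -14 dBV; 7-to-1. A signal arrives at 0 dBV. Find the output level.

-12 dBV

Overshoot: 0 − (-14) = 14 dB.
The 14 dB excess becomes 2 dB after 7:1 reduction.
So the level is -14 + 2 = -12 dBV.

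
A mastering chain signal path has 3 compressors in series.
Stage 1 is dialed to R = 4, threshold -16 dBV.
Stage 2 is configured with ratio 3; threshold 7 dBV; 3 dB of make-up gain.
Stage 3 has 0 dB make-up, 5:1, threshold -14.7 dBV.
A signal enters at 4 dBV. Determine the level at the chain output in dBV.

Stage 1: 4 dBV is 20 dB over -16 dBV; at 4:1 that becomes 5 dB over, giving -11 dBV.
Stage 2: -11 dBV ≤ 7 dBV, so stage 2 doesn't engage; make-up brings it to -8 dBV.
Stage 3: -8 dBV is 6.7 dB over -14.7 dBV; at 5:1 that becomes 1.34 dB over, giving -13.36 dBV.

-13.36 dBV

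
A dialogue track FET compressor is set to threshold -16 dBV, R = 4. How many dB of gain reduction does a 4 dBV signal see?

Overshoot = 4 − (-16) = 20 dB.
At 4:1, output sits 20/4 = 5 dB above threshold.
So the signal is attenuated by 20 − 5 = 15 dB.

15 dB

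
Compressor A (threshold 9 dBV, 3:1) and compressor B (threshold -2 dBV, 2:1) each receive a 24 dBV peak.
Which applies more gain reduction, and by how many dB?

B, by 3 dB

A: GR = 15 − 15/3 = 10 dB.
B: GR = 26 − 26/2 = 13 dB.
B reduces 3 dB more.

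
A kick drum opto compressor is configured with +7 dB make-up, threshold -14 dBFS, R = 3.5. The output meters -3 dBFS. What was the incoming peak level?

0 dBFS

Stripping the +7 dB make-up gives -10 dBFS at the gain stage.
Post-compression overshoot = -10 − (-14) = 4 dB.
Before 3.5:1 compression the overshoot was 4 × 3.5 = 14 dB, so input = -14 + 14 = 0 dBFS.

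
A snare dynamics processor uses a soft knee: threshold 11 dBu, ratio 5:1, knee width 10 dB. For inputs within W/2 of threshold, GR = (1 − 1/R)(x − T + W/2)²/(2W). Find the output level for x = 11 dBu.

10 dBu

x − T + W/2 = 11 − 11 + 5 = 5.
GR = (1 − 1/5) × 5² / 20 = 0.8 × 25 / 20 = 1 dB.
Output = 11 − 1 = 10 dBu.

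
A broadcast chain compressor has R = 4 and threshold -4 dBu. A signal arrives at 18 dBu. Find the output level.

18 dBu sits 22 dB over threshold.
At 4:1 the overshoot is divided by 4, leaving 5.5 dB above threshold.
Output = -4 + 5.5 = 1.5 dBu.

1.5 dBu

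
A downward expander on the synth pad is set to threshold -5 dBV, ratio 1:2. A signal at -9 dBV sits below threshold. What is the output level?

Undershoot = (-5) − (-9) = 4 dB.
At 1:2, that expands to 8 dB under threshold.
Output = -5 − 8 = -13 dBV.

-13 dBV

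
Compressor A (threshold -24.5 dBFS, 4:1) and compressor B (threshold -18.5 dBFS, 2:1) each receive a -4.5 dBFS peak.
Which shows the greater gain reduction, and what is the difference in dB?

A, by 8 dB

A: overshoot 20 dB → output overshoot 5 dB → GR 15 dB.
B: overshoot 14 dB → output overshoot 7 dB → GR 7 dB.
Difference: 8 dB in favour of A.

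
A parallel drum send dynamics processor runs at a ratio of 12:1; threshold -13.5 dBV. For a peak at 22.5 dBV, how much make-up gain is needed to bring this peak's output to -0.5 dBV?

10 dB

The peak compresses to -13.5 + 36/12 = -10.5 dBV.
To reach -0.5 dBV requires -0.5 − (-10.5) = 10 dB of make-up.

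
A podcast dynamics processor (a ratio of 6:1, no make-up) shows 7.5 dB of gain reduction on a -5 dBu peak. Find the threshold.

Input is 9 dB above T (since output overshoot × R = input overshoot: (-12.5 − T)·6 = -5 − T gives T = -14 dBu).
Check: -14 + (-5 − (-14))/6 = -14 + 1.5 = -12.5 dBu. ✓

-14 dBu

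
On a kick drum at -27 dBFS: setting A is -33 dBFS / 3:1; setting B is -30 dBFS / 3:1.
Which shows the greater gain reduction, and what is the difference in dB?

A: GR = 6 − 6/3 = 4 dB.
B: GR = 3 − 3/3 = 2 dB.
A applies 2 dB more gain reduction.

A, by 2 dB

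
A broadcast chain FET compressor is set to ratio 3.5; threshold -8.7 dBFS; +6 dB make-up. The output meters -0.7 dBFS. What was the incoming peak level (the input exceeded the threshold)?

Before make-up, the level was -0.7 − 6 = -6.7 dBFS.
The compressed level sits -6.7 − (-8.7) = 2 dB over threshold.
Input overshoot = R × output overshoot = 7 dB → input = -8.7 + 7 = -1.7 dBFS.

-1.7 dBFS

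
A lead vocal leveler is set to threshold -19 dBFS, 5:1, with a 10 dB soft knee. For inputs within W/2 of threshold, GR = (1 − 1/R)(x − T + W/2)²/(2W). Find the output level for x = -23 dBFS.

x − T + W/2 = -23 − (-19) + 5 = 1.
GR = (1 − 1/5) × 1² / 20 = 0.8 × 1 / 20 = 0.04 dB.
Output = -23 − 0.04 = -23.04 dBFS.

-23.04 dBFS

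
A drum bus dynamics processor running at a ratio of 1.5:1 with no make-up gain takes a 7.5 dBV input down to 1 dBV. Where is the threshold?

Let T be the threshold. Output overshoot = (input overshoot)/R, so 1 − T = (7.5 − T)/1.5.
1.5·(1 − T) = 7.5 − T → 0.5·T = 1.5 − 7.5 = -6.
T = -6/0.5 = -12 dBV.

-12 dBV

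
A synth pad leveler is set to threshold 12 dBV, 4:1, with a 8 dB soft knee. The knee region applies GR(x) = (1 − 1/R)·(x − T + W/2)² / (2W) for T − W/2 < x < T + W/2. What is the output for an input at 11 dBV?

x − T + W/2 = 11 − 12 + 4 = 3.
GR = (1 − 1/4) × 3² / 16 = 0.75 × 9 / 16 = 0.421875 dB.
Output = 11 − 0.421875 = 10.578125 dBV.

10.578125 dBV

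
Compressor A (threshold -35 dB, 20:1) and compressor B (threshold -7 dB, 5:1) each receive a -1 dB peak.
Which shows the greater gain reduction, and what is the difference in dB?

A: overshoot 34 dB → output overshoot 1.7 dB → GR 32.3 dB.
B: overshoot 6 dB → output overshoot 1.2 dB → GR 4.8 dB.
A reduces 27.5 dB more.

A, by 27.5 dB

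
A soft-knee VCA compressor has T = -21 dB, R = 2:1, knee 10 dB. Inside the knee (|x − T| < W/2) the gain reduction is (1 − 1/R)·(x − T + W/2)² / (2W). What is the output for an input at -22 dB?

-22.4 dB

x − T + W/2 = -22 − (-21) + 5 = 4.
GR = (1 − 1/2) × 4² / 20 = 0.5 × 16 / 20 = 0.4 dB.
Output = -22 − 0.4 = -22.4 dB.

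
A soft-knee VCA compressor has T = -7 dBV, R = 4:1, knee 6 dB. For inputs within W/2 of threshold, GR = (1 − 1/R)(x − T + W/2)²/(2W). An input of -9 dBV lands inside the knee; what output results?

-9.0625 dBV

x − T + W/2 = -9 − (-7) + 3 = 1.
GR = (1 − 1/4) × 1² / 12 = 0.75 × 1 / 12 = 0.0625 dB.
Output = -9 − 0.0625 = -9.0625 dBV.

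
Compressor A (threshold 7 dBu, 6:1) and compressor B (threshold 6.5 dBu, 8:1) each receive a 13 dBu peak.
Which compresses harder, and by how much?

B, by 0.6875 dB

A: overshoot 6 dB → output overshoot 1 dB → GR 5 dB.
B: overshoot 6.5 dB → output overshoot 0.8125 dB → GR 5.6875 dB.
B reduces 0.6875 dB more.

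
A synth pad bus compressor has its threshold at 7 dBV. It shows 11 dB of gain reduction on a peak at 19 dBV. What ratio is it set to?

12:1

Input overshoot = 19 − 7 = 12 dB.
Output overshoot = 12 − 11 = 1 dB.
Ratio = input overshoot / output overshoot = 12 / 1 = 12.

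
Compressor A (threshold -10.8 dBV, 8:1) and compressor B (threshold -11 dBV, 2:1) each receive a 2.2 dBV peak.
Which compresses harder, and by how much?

A: 13 dB over, compressed to 1.625 dB over, so 11.375 dB of GR.
B: 13.2 dB over, compressed to 6.6 dB over, so 6.6 dB of GR.
A applies 4.775 dB more gain reduction.

A, by 4.775 dB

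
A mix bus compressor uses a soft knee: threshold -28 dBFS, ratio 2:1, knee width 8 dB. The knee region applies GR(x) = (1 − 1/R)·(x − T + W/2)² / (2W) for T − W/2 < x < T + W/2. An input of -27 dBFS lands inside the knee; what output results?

x − T + W/2 = -27 − (-28) + 4 = 5.
GR = (1 − 1/2) × 5² / 16 = 0.5 × 25 / 16 = 0.78125 dB.
Output = -27 − 0.78125 = -27.78125 dBFS.

-27.78125 dBFS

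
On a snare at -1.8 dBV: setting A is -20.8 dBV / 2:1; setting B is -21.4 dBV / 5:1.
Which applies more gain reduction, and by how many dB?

B, by 6.18 dB

A: overshoot 19 dB → output overshoot 9.5 dB → GR 9.5 dB.
B: overshoot 19.6 dB → output overshoot 3.92 dB → GR 15.68 dB.
B applies 6.18 dB more gain reduction.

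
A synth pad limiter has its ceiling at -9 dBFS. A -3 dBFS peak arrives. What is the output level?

A brickwall limiter is an ∞:1 compressor: any input above the ceiling is clamped to -9 dBFS.

-9 dBFS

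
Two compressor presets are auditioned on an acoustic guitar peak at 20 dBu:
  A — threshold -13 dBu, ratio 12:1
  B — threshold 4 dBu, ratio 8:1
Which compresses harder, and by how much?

A, by 16.25 dB

A: overshoot 33 dB → output overshoot 2.75 dB → GR 30.25 dB.
B: overshoot 16 dB → output overshoot 2 dB → GR 14 dB.
Difference: 16.25 dB in favour of A.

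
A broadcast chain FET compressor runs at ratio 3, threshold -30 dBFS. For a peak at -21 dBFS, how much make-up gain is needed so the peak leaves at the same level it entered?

6 dB

The peak compresses to -30 + 9/3 = -27 dBFS.
To reach -21 dBFS requires -21 − (-27) = 6 dB of make-up.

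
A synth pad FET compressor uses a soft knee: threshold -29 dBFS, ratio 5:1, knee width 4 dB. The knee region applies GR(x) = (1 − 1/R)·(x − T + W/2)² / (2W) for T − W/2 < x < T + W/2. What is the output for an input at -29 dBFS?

-29.4 dBFS

x − T + W/2 = -29 − (-29) + 2 = 2.
GR = (1 − 1/5) × 2² / 8 = 0.8 × 4 / 8 = 0.4 dB.
Output = -29 − 0.4 = -29.4 dBFS.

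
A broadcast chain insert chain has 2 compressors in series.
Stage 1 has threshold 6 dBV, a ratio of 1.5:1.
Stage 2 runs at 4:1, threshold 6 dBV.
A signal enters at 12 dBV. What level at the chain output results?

7 dBV

Stage 1: overshoot 6 dB → 6/1.5 = 4 dB → 10 dBV.
Stage 2: 4 dB above 6 dBV, reduced 4:1 to 1 dB above → 7 dBV.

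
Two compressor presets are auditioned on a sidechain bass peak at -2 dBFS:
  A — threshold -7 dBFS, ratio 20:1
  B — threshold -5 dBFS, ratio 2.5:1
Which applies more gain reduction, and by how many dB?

A: 5 dB over, compressed to 0.25 dB over, so 4.75 dB of GR.
B: 3 dB over, compressed to 1.2 dB over, so 1.8 dB of GR.
A reduces 2.95 dB more.

A, by 2.95 dB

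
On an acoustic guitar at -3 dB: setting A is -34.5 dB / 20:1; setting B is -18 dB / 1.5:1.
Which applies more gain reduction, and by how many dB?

A, by 24.925 dB

A: overshoot 31.5 dB → output overshoot 1.575 dB → GR 29.925 dB.
B: overshoot 15 dB → output overshoot 10 dB → GR 5 dB.
Difference: 24.925 dB in favour of A.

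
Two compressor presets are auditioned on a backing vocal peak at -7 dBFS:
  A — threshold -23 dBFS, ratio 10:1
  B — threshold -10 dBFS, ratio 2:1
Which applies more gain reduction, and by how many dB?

A, by 12.9 dB

A: overshoot 16 dB → output overshoot 1.6 dB → GR 14.4 dB.
B: overshoot 3 dB → output overshoot 1.5 dB → GR 1.5 dB.
A reduces 12.9 dB more.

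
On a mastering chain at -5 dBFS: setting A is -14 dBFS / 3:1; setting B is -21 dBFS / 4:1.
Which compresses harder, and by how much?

B, by 6 dB

A: GR = 9 − 9/3 = 6 dB.
B: GR = 16 − 16/4 = 12 dB.
B applies 6 dB more gain reduction.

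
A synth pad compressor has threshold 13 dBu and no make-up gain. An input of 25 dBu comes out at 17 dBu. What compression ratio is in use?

3:1

Input overshoot = 25 − 13 = 12 dB; output overshoot = 17 − 13 = 4 dB.
Ratio = 12 / 4 = 3.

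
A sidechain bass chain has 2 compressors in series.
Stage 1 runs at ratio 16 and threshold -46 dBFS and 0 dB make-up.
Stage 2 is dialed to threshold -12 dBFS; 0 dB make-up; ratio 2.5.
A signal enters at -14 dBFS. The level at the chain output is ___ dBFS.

-44 dBFS

Stage 1: 32 dB above -46 dBFS, reduced 16:1 to 2 dB above → -44 dBFS.
Stage 2: -44 dBFS is at or below the -12 dBFS threshold — no compression; output -44 dBFS.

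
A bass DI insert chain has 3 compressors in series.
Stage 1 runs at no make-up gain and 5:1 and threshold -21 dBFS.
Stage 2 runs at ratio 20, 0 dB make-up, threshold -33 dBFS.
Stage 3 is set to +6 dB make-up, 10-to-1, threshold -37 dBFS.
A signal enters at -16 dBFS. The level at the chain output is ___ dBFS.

Stage 1: overshoot 5 dB → 5/5 = 1 dB → -20 dBFS.
Stage 2: overshoot 13 dB → 13/20 = 0.65 dB → -32.35 dBFS.
Stage 3: overshoot 4.65 dB → 4.65/10 = 0.465 dB → -36.535 dBFS; +6 dB make-up → -30.535 dBFS.

-30.535 dBFS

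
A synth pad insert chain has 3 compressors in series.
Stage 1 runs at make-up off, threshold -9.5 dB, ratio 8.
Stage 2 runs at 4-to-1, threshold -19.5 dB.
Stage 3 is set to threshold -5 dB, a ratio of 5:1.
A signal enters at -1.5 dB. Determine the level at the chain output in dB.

Stage 1: overshoot 8 dB → 8/8 = 1 dB → -8.5 dB.
Stage 2: overshoot 11 dB → 11/4 = 2.75 dB → -16.75 dB.
Stage 3: -16.75 dB is at or below the -5 dB threshold — no compression; output -16.75 dB.

-16.75 dB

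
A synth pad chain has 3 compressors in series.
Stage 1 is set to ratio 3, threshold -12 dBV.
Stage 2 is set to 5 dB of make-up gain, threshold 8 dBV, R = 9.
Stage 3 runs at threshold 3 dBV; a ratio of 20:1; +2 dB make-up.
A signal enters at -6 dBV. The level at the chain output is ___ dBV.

Stage 1: 6 dB above -12 dBV, reduced 3:1 to 2 dB above → -10 dBV.
Stage 2: -10 dBV is at or below the 8 dBV threshold — no compression; make-up brings it to -5 dBV.
Stage 3: -5 dBV is at or below the 3 dBV threshold — no compression; make-up brings it to -3 dBV.

-3 dBV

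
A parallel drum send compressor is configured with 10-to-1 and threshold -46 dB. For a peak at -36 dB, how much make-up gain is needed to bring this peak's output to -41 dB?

The peak compresses to -46 + 10/10 = -45 dB.
To reach -41 dB requires -41 − (-45) = 4 dB of make-up.

4 dB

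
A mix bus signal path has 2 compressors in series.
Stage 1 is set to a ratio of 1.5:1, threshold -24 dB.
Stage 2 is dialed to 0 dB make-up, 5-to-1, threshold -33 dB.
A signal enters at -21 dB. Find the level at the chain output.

-30.8 dB

Stage 1: -21 dB is 3 dB over -24 dB; at 1.5:1 that becomes 2 dB over, giving -22 dB.
Stage 2: 11 dB above -33 dB, reduced 5:1 to 2.2 dB above → -30.8 dB.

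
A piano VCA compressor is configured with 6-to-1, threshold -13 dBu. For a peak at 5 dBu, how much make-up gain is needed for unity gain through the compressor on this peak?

Without make-up, output = threshold + overshoot/6 = -13 + 3 = -10 dBu.
Gap to target: 15 dB.

15 dB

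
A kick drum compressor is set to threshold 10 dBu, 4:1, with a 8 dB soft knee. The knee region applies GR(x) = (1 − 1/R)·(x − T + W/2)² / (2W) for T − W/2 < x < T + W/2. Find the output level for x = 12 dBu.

10.3125 dBu

x − T + W/2 = 12 − 10 + 4 = 6.
GR = (1 − 1/4) × 6² / 16 = 0.75 × 36 / 16 = 1.6875 dB.
Output = 12 − 1.6875 = 10.3125 dBu.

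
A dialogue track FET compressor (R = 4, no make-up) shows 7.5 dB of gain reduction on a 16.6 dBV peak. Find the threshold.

Let T be the threshold. Output overshoot = (input overshoot)/R, so 9.1 − T = (16.6 − T)/4.
4·(9.1 − T) = 16.6 − T → 3·T = 36.4 − 16.6 = 19.8.
T = 19.8/3 = 6.6 dBV.

6.6 dBV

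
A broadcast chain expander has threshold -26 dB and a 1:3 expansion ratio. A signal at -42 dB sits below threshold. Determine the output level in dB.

Undershoot = (-26) − (-42) = 16 dB.
At 1:3, that expands to 48 dB under threshold.
Output = -26 − 48 = -74 dB.

-74 dB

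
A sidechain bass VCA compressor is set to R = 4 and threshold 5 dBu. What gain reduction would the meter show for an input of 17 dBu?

The signal is 12 dB above threshold.
After 4:1 compression the overshoot becomes 12/4 = 3 dB.
GR = overshoot in − overshoot out = 12 − 3 = 9 dB.

9 dB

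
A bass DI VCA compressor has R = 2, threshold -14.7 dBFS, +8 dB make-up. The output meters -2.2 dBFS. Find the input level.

-5.7 dBFS

Remove make-up: -2.2 − 8 = -10.2 dBFS.
The compressed level sits -10.2 − (-14.7) = 4.5 dB over threshold.
Undo the ratio: input overshoot = 4.5 × 2 = 9 dB, giving input = -5.7 dBFS.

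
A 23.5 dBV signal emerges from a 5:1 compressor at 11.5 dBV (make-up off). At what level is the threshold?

Let T be the threshold. Output overshoot = (input overshoot)/R, so 11.5 − T = (23.5 − T)/5.
5·(11.5 − T) = 23.5 − T → 4·T = 57.5 − 23.5 = 34.
T = 34/4 = 8.5 dBV.

8.5 dBV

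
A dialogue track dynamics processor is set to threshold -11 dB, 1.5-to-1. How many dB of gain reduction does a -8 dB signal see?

Overshoot = -8 − (-11) = 3 dB.
A 1.5:1 ratio leaves 2 dB of that excess.
So the signal is attenuated by 3 − 2 = 1 dB.

1 dB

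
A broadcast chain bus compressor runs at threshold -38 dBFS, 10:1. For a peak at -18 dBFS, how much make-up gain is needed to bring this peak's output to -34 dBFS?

Without make-up, output = threshold + overshoot/10 = -38 + 2 = -36 dBFS.
Gap to target: 2 dB.

2 dB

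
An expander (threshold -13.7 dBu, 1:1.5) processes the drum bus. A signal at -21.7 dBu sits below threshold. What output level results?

-25.7 dBu

The input is 8 dB below the -13.7 dBu threshold.
A 1:1.5 expander multiplies undershoot by 1.5: 8 × 1.5 = 12 dB below threshold.
Output = -13.7 − 12 = -25.7 dBu.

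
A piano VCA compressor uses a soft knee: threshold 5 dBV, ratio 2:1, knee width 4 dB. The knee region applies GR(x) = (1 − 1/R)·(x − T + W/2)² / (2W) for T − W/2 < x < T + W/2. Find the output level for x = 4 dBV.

x − T + W/2 = 4 − 5 + 2 = 1.
GR = (1 − 1/2) × 1² / 8 = 0.5 × 1 / 8 = 0.0625 dB.
Output = 4 − 0.0625 = 3.9375 dBV.

3.9375 dBV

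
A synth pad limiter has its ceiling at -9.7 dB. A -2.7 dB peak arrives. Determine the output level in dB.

-9.7 dB

The limiter clamps the peak to its -9.7 dB ceiling.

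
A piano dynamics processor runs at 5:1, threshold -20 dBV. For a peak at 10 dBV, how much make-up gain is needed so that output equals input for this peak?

Without make-up, output = threshold + overshoot/5 = -20 + 6 = -14 dBV.
Gap to target: 24 dB.

24 dB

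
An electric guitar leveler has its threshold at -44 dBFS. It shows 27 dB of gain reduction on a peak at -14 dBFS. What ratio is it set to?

10:1

Input overshoot = -14 − (-44) = 30 dB.
Output overshoot = 30 − 27 = 3 dB.
Ratio = input overshoot / output overshoot = 30 / 3 = 10.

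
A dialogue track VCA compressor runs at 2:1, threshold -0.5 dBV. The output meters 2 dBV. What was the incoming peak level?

Post-compression overshoot = 2 − (-0.5) = 2.5 dB.
Input overshoot = R × output overshoot = 5 dB → input = -0.5 + 5 = 4.5 dBV.

4.5 dBV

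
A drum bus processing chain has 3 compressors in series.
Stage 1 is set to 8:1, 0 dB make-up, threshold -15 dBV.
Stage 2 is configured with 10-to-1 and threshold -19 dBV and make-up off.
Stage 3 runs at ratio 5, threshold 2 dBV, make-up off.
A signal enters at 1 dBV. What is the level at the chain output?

Stage 1: 1 dBV is 16 dB over -15 dBV; at 8:1 that becomes 2 dB over, giving -13 dBV.
Stage 2: overshoot 6 dB → 6/10 = 0.6 dB → -18.4 dBV.
Stage 3: -18.4 dBV ≤ 2 dBV, so stage 3 doesn't engage; output -18.4 dBV.

-18.4 dBV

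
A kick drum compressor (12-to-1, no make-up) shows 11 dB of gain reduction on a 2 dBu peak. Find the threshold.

-10 dBu

Input is 12 dB above T (since output overshoot × R = input overshoot: (-9 − T)·12 = 2 − T gives T = -10 dBu).
Check: -10 + (2 − (-10))/12 = -10 + 1 = -9 dBu. ✓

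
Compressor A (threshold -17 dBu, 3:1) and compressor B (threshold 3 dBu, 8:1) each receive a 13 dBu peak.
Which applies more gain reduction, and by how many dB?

A: 30 dB over, compressed to 10 dB over, so 20 dB of GR.
B: 10 dB over, compressed to 1.25 dB over, so 8.75 dB of GR.
A applies 11.25 dB more gain reduction.

A, by 11.25 dB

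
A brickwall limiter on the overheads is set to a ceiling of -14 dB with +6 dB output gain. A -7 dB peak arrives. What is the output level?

A brickwall limiter is an ∞:1 compressor: any input above the ceiling is clamped to -14 dB.
Output gain then adds 6 dB: -14 + 6 = -8 dB.

-8 dB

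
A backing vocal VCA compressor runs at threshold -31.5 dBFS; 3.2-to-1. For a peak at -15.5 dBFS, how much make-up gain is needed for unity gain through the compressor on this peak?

11 dB

Without make-up, output = threshold + overshoot/3.2 = -31.5 + 5 = -26.5 dBFS.
Gap to target: 11 dB.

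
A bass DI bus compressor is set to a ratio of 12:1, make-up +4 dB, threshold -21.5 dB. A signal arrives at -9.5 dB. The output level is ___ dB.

-16.5 dB

Overshoot: -9.5 − (-21.5) = 12 dB.
At 12:1 the overshoot is divided by 12, leaving 1 dB above threshold.
Output = -21.5 + 1 = -20.5 dB; make-up adds 4 dB, giving -16.5 dB.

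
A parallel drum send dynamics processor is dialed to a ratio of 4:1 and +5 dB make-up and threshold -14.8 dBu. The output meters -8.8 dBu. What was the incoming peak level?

-10.8 dBu

Before make-up, the level was -8.8 − 5 = -13.8 dBu.
Post-compression overshoot = -13.8 − (-14.8) = 1 dB.
Input overshoot = R × output overshoot = 4 dB → input = -14.8 + 4 = -10.8 dBu.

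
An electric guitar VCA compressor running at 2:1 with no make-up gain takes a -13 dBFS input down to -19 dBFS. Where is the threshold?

Gain reduction = -13 − (-19) = 6 dB; output overshoot = GR / (R − 1) = 6 / 1 = 6 dB.
Threshold = output − output overshoot = -19 − 6 = -25 dBFS.

-25 dBFS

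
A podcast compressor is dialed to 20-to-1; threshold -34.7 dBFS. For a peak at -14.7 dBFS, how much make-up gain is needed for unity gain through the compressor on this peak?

19 dB

Overshoot 20 dB → 20/20 = 1 dB after compression, so the compressed level is -34.7 + 1 = -33.7 dBFS.
Make-up = target − compressed = -14.7 − (-33.7) = 19 dB.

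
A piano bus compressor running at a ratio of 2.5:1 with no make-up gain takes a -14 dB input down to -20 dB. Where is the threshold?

Let T be the threshold. Output overshoot = (input overshoot)/R, so -20 − T = (-14 − T)/2.5.
2.5·(-20 − T) = -14 − T → 1.5·T = -50 − (-14) = -36.
T = -36/1.5 = -24 dB.

-24 dB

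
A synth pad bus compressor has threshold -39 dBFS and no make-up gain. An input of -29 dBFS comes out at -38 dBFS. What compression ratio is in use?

10:1

Input overshoot = -29 − (-39) = 10 dB; output overshoot = -38 − (-39) = 1 dB.
Ratio = 10 / 1 = 10.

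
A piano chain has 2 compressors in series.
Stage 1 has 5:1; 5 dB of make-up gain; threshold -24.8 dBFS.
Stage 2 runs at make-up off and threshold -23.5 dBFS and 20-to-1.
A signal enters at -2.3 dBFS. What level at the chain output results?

Stage 1: 22.5 dB above -24.8 dBFS, reduced 5:1 to 4.5 dB above → -20.3 dBFS; +5 dB make-up → -15.3 dBFS.
Stage 2: overshoot 8.2 dB → 8.2/20 = 0.41 dB → -23.09 dBFS.

-23.09 dBFS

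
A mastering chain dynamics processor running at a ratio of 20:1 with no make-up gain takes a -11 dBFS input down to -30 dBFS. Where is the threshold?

Input is 20 dB above T (since output overshoot × R = input overshoot: (-30 − T)·20 = -11 − T gives T = -31 dBFS).
Check: -31 + (-11 − (-31))/20 = -31 + 1 = -30 dBFS. ✓

-31 dBFS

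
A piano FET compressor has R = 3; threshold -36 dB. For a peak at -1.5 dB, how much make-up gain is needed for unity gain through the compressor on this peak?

23 dB

Without make-up, output = threshold + overshoot/3 = -36 + 11.5 = -24.5 dB.
Gap to target: 23 dB.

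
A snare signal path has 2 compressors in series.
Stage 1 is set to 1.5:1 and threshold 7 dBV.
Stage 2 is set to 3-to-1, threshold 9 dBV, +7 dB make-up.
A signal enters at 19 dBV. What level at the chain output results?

18 dBV

Stage 1: overshoot 12 dB → 12/1.5 = 8 dB → 15 dBV.
Stage 2: 6 dB above 9 dBV, reduced 3:1 to 2 dB above → 11 dBV; +7 dB make-up → 18 dBV.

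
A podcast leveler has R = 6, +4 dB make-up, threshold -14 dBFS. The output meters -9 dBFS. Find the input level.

Before make-up, the level was -9 − 4 = -13 dBFS.
The compressed level sits -13 − (-14) = 1 dB over threshold.
Undo the ratio: input overshoot = 1 × 6 = 6 dB, giving input = -8 dBFS.

-8 dBFS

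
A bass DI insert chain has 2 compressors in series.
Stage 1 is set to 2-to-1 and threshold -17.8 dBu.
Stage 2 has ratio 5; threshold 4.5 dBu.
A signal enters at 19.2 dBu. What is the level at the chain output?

0.7 dBu

Stage 1: 37 dB above -17.8 dBu, reduced 2:1 to 18.5 dB above → 0.7 dBu.
Stage 2: 0.7 dBu is at or below the 4.5 dBu threshold — no compression; output 0.7 dBu.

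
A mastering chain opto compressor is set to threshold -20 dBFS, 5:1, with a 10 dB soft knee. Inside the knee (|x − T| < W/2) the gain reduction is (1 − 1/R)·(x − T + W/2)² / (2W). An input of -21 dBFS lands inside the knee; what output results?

x − T + W/2 = -21 − (-20) + 5 = 4.
GR = (1 − 1/5) × 4² / 20 = 0.8 × 16 / 20 = 0.64 dB.
Output = -21 − 0.64 = -21.64 dBFS.

-21.64 dBFS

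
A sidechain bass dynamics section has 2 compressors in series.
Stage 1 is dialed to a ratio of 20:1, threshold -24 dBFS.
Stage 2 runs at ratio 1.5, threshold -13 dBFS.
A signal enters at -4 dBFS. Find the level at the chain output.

-23 dBFS

Stage 1: -4 dBFS is 20 dB over -24 dBFS; at 20:1 that becomes 1 dB over, giving -23 dBFS.
Stage 2: below threshold (-23 ≤ -13); passes unchanged; output -23 dBFS.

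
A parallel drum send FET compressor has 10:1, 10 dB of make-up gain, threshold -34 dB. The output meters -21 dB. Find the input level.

-4 dB

Before make-up, the level was -21 − 10 = -31 dB.
The compressed level sits -31 − (-34) = 3 dB over threshold.
Before 10:1 compression the overshoot was 3 × 10 = 30 dB, so input = -34 + 30 = -4 dB.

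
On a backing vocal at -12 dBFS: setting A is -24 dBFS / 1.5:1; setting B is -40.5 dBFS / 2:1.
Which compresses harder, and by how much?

B, by 10.25 dB

A: 12 dB over, compressed to 8 dB over, so 4 dB of GR.
B: 28.5 dB over, compressed to 14.25 dB over, so 14.25 dB of GR.
B applies 10.25 dB more gain reduction.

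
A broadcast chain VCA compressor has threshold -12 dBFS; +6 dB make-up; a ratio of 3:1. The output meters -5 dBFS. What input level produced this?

-9 dBFS

Before make-up, the level was -5 − 6 = -11 dBFS.
Post-compression overshoot = -11 − (-12) = 1 dB.
Input overshoot = R × output overshoot = 3 dB → input = -12 + 3 = -9 dBFS.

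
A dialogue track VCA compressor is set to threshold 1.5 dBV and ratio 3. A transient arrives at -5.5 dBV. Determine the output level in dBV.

-5.5 dBV is 7 dB below the 1.5 dBV threshold, so no gain reduction is applied.
Output = input = -5.5 dBV.

-5.5 dBV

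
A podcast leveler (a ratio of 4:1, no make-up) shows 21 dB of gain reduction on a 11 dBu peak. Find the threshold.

-17 dBu

Input is 28 dB above T (since output overshoot × R = input overshoot: (-10 − T)·4 = 11 − T gives T = -17 dBu).
Check: -17 + (11 − (-17))/4 = -17 + 7 = -10 dBu. ✓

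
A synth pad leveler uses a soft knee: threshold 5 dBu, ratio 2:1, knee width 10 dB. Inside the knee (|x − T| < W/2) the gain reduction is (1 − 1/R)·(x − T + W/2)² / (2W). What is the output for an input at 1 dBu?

0.975 dBu

x − T + W/2 = 1 − 5 + 5 = 1.
GR = (1 − 1/2) × 1² / 20 = 0.5 × 1 / 20 = 0.025 dB.
Output = 1 − 0.025 = 0.975 dBu.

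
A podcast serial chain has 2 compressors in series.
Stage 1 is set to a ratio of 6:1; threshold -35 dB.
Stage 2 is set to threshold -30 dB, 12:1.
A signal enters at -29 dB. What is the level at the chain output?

Stage 1: -29 dB is 6 dB over -35 dB; at 6:1 that becomes 1 dB over, giving -34 dB.
Stage 2: -34 dB is at or below the -30 dB threshold — no compression; output -34 dB.

-34 dB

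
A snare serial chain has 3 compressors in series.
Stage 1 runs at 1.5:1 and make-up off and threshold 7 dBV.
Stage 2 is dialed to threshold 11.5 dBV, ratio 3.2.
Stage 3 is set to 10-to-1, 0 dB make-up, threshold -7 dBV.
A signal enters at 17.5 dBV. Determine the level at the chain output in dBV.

Stage 1: overshoot 10.5 dB → 10.5/1.5 = 7 dB → 14 dBV.
Stage 2: 14 dBV is 2.5 dB over 11.5 dBV; at 3.2:1 that becomes 0.78125 dB over, giving 12.28125 dBV.
Stage 3: 12.28125 dBV is 19.28125 dB over -7 dBV; at 10:1 that becomes 1.928125 dB over, giving -5.071875 dBV.

-5.071875 dBV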